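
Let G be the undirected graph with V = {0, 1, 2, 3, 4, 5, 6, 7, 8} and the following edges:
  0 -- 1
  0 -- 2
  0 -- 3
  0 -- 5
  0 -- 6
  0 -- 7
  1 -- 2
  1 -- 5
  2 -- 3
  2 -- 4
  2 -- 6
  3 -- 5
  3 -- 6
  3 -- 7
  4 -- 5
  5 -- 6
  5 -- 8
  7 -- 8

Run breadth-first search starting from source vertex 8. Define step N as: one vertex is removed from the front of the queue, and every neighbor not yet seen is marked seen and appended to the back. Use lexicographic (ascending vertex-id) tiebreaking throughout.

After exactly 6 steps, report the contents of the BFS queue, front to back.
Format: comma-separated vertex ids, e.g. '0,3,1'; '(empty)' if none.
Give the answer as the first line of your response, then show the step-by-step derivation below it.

4,6,2

step 1: dequeue 8; queue=[5,7]; order=8
step 2: dequeue 5; queue=[7,0,1,3,4,6]; order=8,5
step 3: dequeue 7; queue=[0,1,3,4,6]; order=8,5,7
step 4: dequeue 0; queue=[1,3,4,6,2]; order=8,5,7,0
step 5: dequeue 1; queue=[3,4,6,2]; order=8,5,7,0,1
step 6: dequeue 3; queue=[4,6,2]; order=8,5,7,0,1,3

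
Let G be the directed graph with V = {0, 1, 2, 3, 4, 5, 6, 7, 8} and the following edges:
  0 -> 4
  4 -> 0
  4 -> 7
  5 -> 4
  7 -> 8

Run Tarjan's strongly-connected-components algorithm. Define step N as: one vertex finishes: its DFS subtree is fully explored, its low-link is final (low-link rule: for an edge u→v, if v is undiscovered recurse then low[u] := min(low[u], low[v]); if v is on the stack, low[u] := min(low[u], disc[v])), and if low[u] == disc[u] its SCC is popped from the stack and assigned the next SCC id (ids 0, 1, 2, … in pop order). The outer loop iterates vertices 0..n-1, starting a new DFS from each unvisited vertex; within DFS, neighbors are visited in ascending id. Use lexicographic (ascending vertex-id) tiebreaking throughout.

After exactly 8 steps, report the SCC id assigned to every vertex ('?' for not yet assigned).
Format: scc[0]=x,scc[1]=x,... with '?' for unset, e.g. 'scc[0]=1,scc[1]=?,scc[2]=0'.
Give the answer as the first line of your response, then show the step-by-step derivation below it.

scc[0]=2,scc[1]=3,scc[2]=4,scc[3]=5,scc[4]=2,scc[5]=6,scc[6]=?,scc[7]=1,scc[8]=0

step 1: low=(low[0]=0,low[1]=?,low[2]=?,low[3]=?,low[4]=0,low[5]=?,low[6]=?,low[7]=2,low[8]=3); scc=(scc[0]=?,scc[1]=?,scc[2]=?,scc[3]=?,scc[4]=?,scc[5]=?,scc[6]=?,scc[7]=?,scc[8]=0)
step 2: low=(low[0]=0,low[1]=?,low[2]=?,low[3]=?,low[4]=0,low[5]=?,low[6]=?,low[7]=2,low[8]=3); scc=(scc[0]=?,scc[1]=?,scc[2]=?,scc[3]=?,scc[4]=?,scc[5]=?,scc[6]=?,scc[7]=1,scc[8]=0)
step 3: low=(low[0]=0,low[1]=?,low[2]=?,low[3]=?,low[4]=0,low[5]=?,low[6]=?,low[7]=2,low[8]=3); scc=(scc[0]=?,scc[1]=?,scc[2]=?,scc[3]=?,scc[4]=?,scc[5]=?,scc[6]=?,scc[7]=1,scc[8]=0)
step 4: low=(low[0]=0,low[1]=?,low[2]=?,low[3]=?,low[4]=0,low[5]=?,low[6]=?,low[7]=2,low[8]=3); scc=(scc[0]=2,scc[1]=?,scc[2]=?,scc[3]=?,scc[4]=2,scc[5]=?,scc[6]=?,scc[7]=1,scc[8]=0)
step 5: low=(low[0]=0,low[1]=4,low[2]=?,low[3]=?,low[4]=0,low[5]=?,low[6]=?,low[7]=2,low[8]=3); scc=(scc[0]=2,scc[1]=3,scc[2]=?,scc[3]=?,scc[4]=2,scc[5]=?,scc[6]=?,scc[7]=1,scc[8]=0)
step 6: low=(low[0]=0,low[1]=4,low[2]=5,low[3]=?,low[4]=0,low[5]=?,low[6]=?,low[7]=2,low[8]=3); scc=(scc[0]=2,scc[1]=3,scc[2]=4,scc[3]=?,scc[4]=2,scc[5]=?,scc[6]=?,scc[7]=1,scc[8]=0)
step 7: low=(low[0]=0,low[1]=4,low[2]=5,low[3]=6,low[4]=0,low[5]=?,low[6]=?,low[7]=2,low[8]=3); scc=(scc[0]=2,scc[1]=3,scc[2]=4,scc[3]=5,scc[4]=2,scc[5]=?,scc[6]=?,scc[7]=1,scc[8]=0)
step 8: low=(low[0]=0,low[1]=4,low[2]=5,low[3]=6,low[4]=0,low[5]=7,low[6]=?,low[7]=2,low[8]=3); scc=(scc[0]=2,scc[1]=3,scc[2]=4,scc[3]=5,scc[4]=2,scc[5]=6,scc[6]=?,scc[7]=1,scc[8]=0)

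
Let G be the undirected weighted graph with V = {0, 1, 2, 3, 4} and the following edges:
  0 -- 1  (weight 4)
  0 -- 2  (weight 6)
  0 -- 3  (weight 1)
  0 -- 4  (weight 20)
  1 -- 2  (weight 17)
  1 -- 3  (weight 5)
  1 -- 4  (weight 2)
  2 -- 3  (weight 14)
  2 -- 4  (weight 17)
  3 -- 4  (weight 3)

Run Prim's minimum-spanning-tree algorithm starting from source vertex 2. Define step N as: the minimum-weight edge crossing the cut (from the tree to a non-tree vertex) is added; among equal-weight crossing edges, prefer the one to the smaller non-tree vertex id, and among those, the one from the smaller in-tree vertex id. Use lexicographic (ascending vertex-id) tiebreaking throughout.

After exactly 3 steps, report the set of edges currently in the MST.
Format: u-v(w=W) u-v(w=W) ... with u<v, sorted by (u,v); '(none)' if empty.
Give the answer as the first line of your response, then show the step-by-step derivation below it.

0-2(w=6) 0-3(w=1) 3-4(w=3)

step 1: add edge 0-2 (w=6); MST = {0-2(w=6)}
step 2: add edge 0-3 (w=1); MST = {0-2(w=6) 0-3(w=1)}
step 3: add edge 3-4 (w=3); MST = {0-2(w=6) 0-3(w=1) 3-4(w=3)}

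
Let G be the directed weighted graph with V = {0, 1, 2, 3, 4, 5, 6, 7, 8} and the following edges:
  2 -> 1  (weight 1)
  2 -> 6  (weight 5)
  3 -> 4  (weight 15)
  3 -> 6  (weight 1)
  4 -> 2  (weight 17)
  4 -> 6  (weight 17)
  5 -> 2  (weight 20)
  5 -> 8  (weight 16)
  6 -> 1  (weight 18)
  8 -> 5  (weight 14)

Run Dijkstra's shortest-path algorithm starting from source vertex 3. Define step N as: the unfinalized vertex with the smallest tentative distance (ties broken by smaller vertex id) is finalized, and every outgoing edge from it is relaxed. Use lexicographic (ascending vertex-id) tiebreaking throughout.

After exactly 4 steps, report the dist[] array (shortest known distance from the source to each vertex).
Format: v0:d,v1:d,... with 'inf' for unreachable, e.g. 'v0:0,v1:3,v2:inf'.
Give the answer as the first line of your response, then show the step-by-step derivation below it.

v0:inf,v1:19,v2:32,v3:0,v4:15,v5:inf,v6:1,v7:inf,v8:inf

step 1: dist = v0:inf,v1:inf,v2:inf,v3:0,v4:15,v5:inf,v6:1,v7:inf,v8:inf
step 2: dist = v0:inf,v1:19,v2:inf,v3:0,v4:15,v5:inf,v6:1,v7:inf,v8:inf
step 3: dist = v0:inf,v1:19,v2:32,v3:0,v4:15,v5:inf,v6:1,v7:inf,v8:inf
step 4: dist = v0:inf,v1:19,v2:32,v3:0,v4:15,v5:inf,v6:1,v7:inf,v8:inf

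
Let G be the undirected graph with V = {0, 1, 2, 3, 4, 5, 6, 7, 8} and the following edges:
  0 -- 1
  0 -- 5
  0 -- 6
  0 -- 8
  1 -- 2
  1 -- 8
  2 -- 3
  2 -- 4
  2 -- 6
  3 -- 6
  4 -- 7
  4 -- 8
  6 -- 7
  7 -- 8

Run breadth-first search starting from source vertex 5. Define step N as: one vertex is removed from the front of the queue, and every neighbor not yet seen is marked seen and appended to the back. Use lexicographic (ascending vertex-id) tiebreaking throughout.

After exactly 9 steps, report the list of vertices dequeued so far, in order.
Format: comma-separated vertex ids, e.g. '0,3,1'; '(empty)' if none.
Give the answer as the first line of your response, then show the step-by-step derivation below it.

5,0,1,6,8,2,3,7,4

step 1: dequeue 5; queue=[0]; order=5
step 2: dequeue 0; queue=[1,6,8]; order=5,0
step 3: dequeue 1; queue=[6,8,2]; order=5,0,1
step 4: dequeue 6; queue=[8,2,3,7]; order=5,0,1,6
step 5: dequeue 8; queue=[2,3,7,4]; order=5,0,1,6,8
step 6: dequeue 2; queue=[3,7,4]; order=5,0,1,6,8,2
step 7: dequeue 3; queue=[7,4]; order=5,0,1,6,8,2,3
step 8: dequeue 7; queue=[4]; order=5,0,1,6,8,2,3,7
step 9: dequeue 4; queue=[(empty)]; order=5,0,1,6,8,2,3,7,4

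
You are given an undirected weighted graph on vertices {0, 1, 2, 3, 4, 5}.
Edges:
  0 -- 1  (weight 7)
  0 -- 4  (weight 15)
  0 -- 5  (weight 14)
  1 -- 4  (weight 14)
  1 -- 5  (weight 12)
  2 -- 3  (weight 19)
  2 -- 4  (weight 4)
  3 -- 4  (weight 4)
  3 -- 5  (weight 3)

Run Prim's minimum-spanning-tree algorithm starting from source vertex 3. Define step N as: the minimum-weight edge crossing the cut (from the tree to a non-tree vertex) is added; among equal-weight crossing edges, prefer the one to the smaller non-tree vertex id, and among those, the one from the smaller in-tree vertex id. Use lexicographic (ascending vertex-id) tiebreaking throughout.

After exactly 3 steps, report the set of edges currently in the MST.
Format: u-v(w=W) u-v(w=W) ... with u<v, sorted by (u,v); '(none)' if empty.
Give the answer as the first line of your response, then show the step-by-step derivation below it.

2-4(w=4) 3-4(w=4) 3-5(w=3)

step 1: add edge 3-5 (w=3); MST = {3-5(w=3)}
step 2: add edge 3-4 (w=4); MST = {3-4(w=4) 3-5(w=3)}
step 3: add edge 2-4 (w=4); MST = {2-4(w=4) 3-4(w=4) 3-5(w=3)}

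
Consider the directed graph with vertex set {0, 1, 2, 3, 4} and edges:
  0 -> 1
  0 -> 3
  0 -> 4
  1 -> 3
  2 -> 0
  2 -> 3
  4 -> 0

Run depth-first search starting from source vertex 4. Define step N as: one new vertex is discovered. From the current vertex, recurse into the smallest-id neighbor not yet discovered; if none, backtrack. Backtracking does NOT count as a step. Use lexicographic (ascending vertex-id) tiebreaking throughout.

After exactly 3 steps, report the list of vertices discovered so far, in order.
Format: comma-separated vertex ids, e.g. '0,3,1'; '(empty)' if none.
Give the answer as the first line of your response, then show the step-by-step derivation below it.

4,0,1

step 1: discover 4; path=4; order=4
step 2: discover 0; path=4>0; order=4,0
step 3: discover 1; path=4>0>1; order=4,0,1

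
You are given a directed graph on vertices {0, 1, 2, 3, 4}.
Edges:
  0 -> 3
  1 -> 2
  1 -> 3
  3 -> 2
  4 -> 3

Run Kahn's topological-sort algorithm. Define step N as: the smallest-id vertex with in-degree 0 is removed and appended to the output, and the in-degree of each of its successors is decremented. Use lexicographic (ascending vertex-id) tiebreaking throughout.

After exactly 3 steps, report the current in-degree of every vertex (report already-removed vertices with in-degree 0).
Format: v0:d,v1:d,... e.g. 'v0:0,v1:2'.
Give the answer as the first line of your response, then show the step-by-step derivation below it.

v0:0,v1:0,v2:1,v3:0,v4:0

step 1: output 0; order=[0]; indeg=(0,0,2,2,0)
step 2: output 1; order=[0,1]; indeg=(0,0,1,1,0)
step 3: output 4; order=[0,1,4]; indeg=(0,0,1,0,0)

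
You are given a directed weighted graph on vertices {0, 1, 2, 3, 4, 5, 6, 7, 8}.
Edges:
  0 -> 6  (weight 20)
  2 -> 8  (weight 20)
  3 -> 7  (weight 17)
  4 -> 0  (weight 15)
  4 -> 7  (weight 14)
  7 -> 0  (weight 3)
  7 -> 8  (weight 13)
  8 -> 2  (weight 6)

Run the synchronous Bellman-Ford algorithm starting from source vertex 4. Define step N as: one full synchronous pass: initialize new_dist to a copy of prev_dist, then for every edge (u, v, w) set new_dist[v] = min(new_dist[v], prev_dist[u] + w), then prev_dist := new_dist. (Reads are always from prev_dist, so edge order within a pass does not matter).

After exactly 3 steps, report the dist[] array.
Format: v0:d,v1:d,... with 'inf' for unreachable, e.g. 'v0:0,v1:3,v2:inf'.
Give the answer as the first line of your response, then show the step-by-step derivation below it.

v0:15,v1:inf,v2:33,v3:inf,v4:0,v5:inf,v6:35,v7:14,v8:27

step 1: dist = v0:15,v1:inf,v2:inf,v3:inf,v4:0,v5:inf,v6:inf,v7:14,v8:inf
step 2: dist = v0:15,v1:inf,v2:inf,v3:inf,v4:0,v5:inf,v6:35,v7:14,v8:27
step 3: dist = v0:15,v1:inf,v2:33,v3:inf,v4:0,v5:inf,v6:35,v7:14,v8:27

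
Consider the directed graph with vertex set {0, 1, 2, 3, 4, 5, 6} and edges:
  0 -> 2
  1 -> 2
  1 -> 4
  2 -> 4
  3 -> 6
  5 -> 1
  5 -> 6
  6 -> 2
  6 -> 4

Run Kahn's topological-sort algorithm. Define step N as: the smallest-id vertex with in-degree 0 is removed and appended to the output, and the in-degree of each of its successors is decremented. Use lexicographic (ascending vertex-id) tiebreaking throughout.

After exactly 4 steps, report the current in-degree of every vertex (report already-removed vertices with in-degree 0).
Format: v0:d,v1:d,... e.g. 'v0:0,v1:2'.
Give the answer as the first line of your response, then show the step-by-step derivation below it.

v0:0,v1:0,v2:1,v3:0,v4:2,v5:0,v6:0

step 1: output 0; order=[0]; indeg=(0,1,2,0,3,0,2)
step 2: output 3; order=[0,3]; indeg=(0,1,2,0,3,0,1)
step 3: output 5; order=[0,3,5]; indeg=(0,0,2,0,3,0,0)
step 4: output 1; order=[0,3,5,1]; indeg=(0,0,1,0,2,0,0)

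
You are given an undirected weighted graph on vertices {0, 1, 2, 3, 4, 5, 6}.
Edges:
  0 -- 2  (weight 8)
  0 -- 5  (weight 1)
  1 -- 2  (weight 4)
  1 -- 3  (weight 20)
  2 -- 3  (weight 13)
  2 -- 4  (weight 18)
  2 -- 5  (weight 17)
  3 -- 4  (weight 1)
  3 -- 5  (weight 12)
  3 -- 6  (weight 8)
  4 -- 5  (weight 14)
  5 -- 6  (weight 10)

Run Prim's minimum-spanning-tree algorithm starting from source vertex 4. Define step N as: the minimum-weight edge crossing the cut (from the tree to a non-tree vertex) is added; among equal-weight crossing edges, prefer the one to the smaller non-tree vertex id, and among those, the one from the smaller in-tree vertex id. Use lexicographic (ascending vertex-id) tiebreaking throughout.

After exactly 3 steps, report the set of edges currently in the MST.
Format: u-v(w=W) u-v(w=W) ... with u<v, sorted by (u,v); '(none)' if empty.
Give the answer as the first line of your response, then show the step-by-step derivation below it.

3-4(w=1) 3-6(w=8) 5-6(w=10)

step 1: add edge 3-4 (w=1); MST = {3-4(w=1)}
step 2: add edge 3-6 (w=8); MST = {3-4(w=1) 3-6(w=8)}
step 3: add edge 5-6 (w=10); MST = {3-4(w=1) 3-6(w=8) 5-6(w=10)}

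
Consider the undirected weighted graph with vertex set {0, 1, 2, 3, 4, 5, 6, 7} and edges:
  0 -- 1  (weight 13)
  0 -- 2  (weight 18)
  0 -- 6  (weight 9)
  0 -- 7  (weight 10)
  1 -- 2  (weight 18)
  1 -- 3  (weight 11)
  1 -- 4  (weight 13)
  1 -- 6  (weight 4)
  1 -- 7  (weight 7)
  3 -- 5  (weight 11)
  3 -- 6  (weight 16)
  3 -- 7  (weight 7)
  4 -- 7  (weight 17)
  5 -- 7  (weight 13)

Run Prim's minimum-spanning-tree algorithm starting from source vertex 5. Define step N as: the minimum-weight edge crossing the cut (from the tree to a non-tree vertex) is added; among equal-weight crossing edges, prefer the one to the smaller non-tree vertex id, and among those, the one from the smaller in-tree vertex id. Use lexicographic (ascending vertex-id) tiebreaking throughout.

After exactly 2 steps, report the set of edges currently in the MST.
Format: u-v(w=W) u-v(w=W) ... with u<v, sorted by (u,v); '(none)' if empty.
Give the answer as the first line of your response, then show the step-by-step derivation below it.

3-5(w=11) 3-7(w=7)

step 1: add edge 3-5 (w=11); MST = {3-5(w=11)}
step 2: add edge 3-7 (w=7); MST = {3-5(w=11) 3-7(w=7)}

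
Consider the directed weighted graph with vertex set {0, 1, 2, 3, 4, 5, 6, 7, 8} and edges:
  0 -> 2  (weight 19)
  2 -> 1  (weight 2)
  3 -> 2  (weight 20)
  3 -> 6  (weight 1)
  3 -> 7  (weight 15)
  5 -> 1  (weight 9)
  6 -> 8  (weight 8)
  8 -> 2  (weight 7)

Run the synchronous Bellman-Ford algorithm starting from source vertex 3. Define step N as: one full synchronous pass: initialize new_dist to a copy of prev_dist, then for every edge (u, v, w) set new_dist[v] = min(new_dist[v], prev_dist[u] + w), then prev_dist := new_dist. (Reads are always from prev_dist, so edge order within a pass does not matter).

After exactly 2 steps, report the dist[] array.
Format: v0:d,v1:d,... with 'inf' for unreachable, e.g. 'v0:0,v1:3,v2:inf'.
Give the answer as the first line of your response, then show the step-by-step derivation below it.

v0:inf,v1:22,v2:20,v3:0,v4:inf,v5:inf,v6:1,v7:15,v8:9

step 1: dist = v0:inf,v1:inf,v2:20,v3:0,v4:inf,v5:inf,v6:1,v7:15,v8:inf
step 2: dist = v0:inf,v1:22,v2:20,v3:0,v4:inf,v5:inf,v6:1,v7:15,v8:9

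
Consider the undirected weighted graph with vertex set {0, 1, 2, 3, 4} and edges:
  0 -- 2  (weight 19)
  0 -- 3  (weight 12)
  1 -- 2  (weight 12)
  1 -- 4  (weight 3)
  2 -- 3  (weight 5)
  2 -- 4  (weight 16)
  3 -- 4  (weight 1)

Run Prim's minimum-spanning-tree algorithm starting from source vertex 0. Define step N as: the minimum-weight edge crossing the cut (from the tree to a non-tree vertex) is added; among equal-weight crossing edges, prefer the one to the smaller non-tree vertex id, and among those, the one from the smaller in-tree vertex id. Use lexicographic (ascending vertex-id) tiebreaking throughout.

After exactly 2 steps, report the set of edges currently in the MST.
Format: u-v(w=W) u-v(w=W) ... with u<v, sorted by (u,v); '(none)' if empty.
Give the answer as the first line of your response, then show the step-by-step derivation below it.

0-3(w=12) 3-4(w=1)

step 1: add edge 0-3 (w=12); MST = {0-3(w=12)}
step 2: add edge 3-4 (w=1); MST = {0-3(w=12) 3-4(w=1)}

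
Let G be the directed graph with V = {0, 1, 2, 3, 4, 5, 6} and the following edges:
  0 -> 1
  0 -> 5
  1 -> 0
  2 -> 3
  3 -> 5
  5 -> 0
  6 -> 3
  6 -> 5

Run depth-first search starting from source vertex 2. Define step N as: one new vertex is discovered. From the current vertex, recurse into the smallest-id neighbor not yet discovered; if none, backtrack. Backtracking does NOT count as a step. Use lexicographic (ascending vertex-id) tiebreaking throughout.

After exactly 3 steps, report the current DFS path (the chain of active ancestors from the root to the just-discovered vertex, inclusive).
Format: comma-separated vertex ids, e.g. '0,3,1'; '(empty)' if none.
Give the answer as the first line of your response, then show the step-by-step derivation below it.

2,3,5

step 1: discover 2; path=2; order=2
step 2: discover 3; path=2>3; order=2,3
step 3: discover 5; path=2>3>5; order=2,3,5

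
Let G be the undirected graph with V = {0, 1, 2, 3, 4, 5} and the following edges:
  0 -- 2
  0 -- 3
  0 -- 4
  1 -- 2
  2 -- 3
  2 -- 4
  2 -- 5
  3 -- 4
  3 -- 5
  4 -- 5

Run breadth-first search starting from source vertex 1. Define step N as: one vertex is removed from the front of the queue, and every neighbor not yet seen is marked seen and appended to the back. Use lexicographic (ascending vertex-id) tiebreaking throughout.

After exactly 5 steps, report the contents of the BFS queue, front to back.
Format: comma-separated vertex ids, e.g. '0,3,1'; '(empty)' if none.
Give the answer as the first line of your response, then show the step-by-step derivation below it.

5

step 1: dequeue 1; queue=[2]; order=1
step 2: dequeue 2; queue=[0,3,4,5]; order=1,2
step 3: dequeue 0; queue=[3,4,5]; order=1,2,0
step 4: dequeue 3; queue=[4,5]; order=1,2,0,3
step 5: dequeue 4; queue=[5]; order=1,2,0,3,4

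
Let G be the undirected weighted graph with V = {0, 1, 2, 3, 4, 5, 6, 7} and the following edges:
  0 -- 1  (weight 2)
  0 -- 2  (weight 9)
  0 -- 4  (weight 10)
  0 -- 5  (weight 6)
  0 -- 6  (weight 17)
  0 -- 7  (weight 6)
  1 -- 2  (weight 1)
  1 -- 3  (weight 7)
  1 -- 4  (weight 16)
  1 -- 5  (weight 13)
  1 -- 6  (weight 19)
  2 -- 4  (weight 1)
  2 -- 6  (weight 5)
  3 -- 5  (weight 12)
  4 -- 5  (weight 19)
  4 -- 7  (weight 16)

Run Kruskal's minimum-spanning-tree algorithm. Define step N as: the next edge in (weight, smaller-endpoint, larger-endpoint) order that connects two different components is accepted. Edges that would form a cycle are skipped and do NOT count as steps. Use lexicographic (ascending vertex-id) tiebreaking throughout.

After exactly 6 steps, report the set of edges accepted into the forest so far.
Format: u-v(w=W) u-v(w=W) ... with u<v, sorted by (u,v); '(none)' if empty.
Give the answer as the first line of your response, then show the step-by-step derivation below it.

0-1(w=2) 0-5(w=6) 0-7(w=6) 1-2(w=1) 2-4(w=1) 2-6(w=5)

step 1: add edge 1-2 (w=1); MST = {1-2(w=1)}
step 2: add edge 2-4 (w=1); MST = {1-2(w=1) 2-4(w=1)}
step 3: add edge 0-1 (w=2); MST = {0-1(w=2) 1-2(w=1) 2-4(w=1)}
step 4: add edge 2-6 (w=5); MST = {0-1(w=2) 1-2(w=1) 2-4(w=1) 2-6(w=5)}
step 5: add edge 0-5 (w=6); MST = {0-1(w=2) 0-5(w=6) 1-2(w=1) 2-4(w=1) 2-6(w=5)}
step 6: add edge 0-7 (w=6); MST = {0-1(w=2) 0-5(w=6) 0-7(w=6) 1-2(w=1) 2-4(w=1) 2-6(w=5)}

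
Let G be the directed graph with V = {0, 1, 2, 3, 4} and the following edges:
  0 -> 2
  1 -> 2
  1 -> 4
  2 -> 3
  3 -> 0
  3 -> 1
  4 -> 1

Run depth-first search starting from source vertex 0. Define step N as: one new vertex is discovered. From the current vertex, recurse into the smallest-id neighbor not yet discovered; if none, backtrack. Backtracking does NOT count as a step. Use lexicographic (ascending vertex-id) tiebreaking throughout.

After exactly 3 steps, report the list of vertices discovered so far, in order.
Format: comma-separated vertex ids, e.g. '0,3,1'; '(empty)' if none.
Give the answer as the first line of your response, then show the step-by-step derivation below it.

0,2,3

step 1: discover 0; path=0; order=0
step 2: discover 2; path=0>2; order=0,2
step 3: discover 3; path=0>2>3; order=0,2,3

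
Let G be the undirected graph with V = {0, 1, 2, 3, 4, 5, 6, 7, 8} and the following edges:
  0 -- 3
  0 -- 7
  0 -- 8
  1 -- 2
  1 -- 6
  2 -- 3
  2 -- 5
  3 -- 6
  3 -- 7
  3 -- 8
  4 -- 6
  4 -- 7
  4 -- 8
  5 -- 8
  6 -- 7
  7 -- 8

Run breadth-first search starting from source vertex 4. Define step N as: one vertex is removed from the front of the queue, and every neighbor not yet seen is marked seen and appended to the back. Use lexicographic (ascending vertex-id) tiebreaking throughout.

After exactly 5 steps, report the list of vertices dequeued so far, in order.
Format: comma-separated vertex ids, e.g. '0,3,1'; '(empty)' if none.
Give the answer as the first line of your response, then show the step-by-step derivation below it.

4,6,7,8,1

step 1: dequeue 4; queue=[6,7,8]; order=4
step 2: dequeue 6; queue=[7,8,1,3]; order=4,6
step 3: dequeue 7; queue=[8,1,3,0]; order=4,6,7
step 4: dequeue 8; queue=[1,3,0,5]; order=4,6,7,8
step 5: dequeue 1; queue=[3,0,5,2]; order=4,6,7,8,1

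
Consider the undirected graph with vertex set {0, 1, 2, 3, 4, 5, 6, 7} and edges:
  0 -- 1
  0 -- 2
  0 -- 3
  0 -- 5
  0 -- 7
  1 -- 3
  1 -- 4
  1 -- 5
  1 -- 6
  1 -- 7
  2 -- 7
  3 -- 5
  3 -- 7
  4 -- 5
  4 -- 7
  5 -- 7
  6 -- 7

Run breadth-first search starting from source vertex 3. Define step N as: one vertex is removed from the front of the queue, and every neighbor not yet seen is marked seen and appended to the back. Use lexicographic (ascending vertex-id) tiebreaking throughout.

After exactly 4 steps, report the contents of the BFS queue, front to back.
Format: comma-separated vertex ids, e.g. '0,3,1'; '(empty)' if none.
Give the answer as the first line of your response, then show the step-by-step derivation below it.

7,2,4,6

step 1: dequeue 3; queue=[0,1,5,7]; order=3
step 2: dequeue 0; queue=[1,5,7,2]; order=3,0
step 3: dequeue 1; queue=[5,7,2,4,6]; order=3,0,1
step 4: dequeue 5; queue=[7,2,4,6]; order=3,0,1,5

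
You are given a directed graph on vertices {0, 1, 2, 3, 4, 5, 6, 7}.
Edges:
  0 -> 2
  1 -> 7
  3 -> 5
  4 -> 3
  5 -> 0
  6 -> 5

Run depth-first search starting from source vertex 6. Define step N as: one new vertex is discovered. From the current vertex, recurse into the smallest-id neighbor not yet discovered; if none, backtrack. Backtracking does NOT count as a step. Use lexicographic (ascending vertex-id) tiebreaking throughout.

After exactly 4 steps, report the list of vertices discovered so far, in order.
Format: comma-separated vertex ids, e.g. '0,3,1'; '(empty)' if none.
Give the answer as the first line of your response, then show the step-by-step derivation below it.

6,5,0,2

step 1: discover 6; path=6; order=6
step 2: discover 5; path=6>5; order=6,5
step 3: discover 0; path=6>5>0; order=6,5,0
step 4: discover 2; path=6>5>0>2; order=6,5,0,2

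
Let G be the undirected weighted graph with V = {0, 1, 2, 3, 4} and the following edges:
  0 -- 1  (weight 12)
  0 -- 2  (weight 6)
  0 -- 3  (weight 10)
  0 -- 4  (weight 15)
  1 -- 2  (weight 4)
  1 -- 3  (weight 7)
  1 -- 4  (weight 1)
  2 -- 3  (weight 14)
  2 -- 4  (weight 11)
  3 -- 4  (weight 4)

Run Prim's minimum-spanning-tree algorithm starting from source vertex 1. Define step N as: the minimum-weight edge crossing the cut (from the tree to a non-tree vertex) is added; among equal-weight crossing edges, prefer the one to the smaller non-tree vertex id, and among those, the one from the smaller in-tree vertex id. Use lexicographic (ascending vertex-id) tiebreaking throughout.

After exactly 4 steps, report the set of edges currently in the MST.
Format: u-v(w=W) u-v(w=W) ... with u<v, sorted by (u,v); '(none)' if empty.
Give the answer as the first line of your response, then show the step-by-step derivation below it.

0-2(w=6) 1-2(w=4) 1-4(w=1) 3-4(w=4)

step 1: add edge 1-4 (w=1); MST = {1-4(w=1)}
step 2: add edge 1-2 (w=4); MST = {1-2(w=4) 1-4(w=1)}
step 3: add edge 3-4 (w=4); MST = {1-2(w=4) 1-4(w=1) 3-4(w=4)}
step 4: add edge 0-2 (w=6); MST = {0-2(w=6) 1-2(w=4) 1-4(w=1) 3-4(w=4)}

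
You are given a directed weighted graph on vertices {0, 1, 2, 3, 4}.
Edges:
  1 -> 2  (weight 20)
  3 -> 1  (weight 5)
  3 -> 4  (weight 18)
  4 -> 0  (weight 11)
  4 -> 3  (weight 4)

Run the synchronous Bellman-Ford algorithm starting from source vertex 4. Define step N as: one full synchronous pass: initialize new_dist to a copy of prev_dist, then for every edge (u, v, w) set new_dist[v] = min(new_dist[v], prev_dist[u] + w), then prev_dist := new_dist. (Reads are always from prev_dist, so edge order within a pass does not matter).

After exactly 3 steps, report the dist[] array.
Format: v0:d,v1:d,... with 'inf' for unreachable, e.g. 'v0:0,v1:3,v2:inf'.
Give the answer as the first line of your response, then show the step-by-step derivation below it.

v0:11,v1:9,v2:29,v3:4,v4:0

step 1: dist = v0:11,v1:inf,v2:inf,v3:4,v4:0
step 2: dist = v0:11,v1:9,v2:inf,v3:4,v4:0
step 3: dist = v0:11,v1:9,v2:29,v3:4,v4:0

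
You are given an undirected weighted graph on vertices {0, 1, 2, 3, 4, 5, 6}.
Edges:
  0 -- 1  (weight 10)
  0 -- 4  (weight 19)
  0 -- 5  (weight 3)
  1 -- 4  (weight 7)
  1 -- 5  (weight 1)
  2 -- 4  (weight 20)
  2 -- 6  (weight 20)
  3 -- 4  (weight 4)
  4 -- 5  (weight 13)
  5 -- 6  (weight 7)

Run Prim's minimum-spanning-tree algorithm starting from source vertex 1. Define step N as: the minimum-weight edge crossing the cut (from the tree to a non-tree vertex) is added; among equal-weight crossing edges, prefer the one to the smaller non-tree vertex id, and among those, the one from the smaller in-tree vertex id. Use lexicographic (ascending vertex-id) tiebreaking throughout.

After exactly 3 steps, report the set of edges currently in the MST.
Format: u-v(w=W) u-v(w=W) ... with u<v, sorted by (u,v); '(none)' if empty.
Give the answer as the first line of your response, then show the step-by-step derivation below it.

0-5(w=3) 1-4(w=7) 1-5(w=1)

step 1: add edge 1-5 (w=1); MST = {1-5(w=1)}
step 2: add edge 0-5 (w=3); MST = {0-5(w=3) 1-5(w=1)}
step 3: add edge 1-4 (w=7); MST = {0-5(w=3) 1-4(w=7) 1-5(w=1)}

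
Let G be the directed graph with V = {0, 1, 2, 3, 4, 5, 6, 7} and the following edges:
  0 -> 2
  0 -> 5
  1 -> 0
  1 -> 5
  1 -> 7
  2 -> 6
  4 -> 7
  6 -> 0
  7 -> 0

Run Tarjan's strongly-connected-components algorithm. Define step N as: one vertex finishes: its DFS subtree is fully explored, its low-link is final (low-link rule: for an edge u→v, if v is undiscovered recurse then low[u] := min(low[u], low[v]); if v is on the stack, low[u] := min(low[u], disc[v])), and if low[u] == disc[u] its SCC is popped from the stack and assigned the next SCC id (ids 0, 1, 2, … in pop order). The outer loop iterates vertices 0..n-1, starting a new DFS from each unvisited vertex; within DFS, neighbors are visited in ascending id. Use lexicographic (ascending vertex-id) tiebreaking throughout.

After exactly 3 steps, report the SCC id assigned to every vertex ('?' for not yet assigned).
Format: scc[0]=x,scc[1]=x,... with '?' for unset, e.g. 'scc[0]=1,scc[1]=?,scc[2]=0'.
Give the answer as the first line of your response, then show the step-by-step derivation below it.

scc[0]=?,scc[1]=?,scc[2]=?,scc[3]=?,scc[4]=?,scc[5]=0,scc[6]=?,scc[7]=?

step 1: low=(low[0]=0,low[1]=?,low[2]=1,low[3]=?,low[4]=?,low[5]=?,low[6]=0,low[7]=?); scc=(scc[0]=?,scc[1]=?,scc[2]=?,scc[3]=?,scc[4]=?,scc[5]=?,scc[6]=?,scc[7]=?)
step 2: low=(low[0]=0,low[1]=?,low[2]=0,low[3]=?,low[4]=?,low[5]=?,low[6]=0,low[7]=?); scc=(scc[0]=?,scc[1]=?,scc[2]=?,scc[3]=?,scc[4]=?,scc[5]=?,scc[6]=?,scc[7]=?)
step 3: low=(low[0]=0,low[1]=?,low[2]=0,low[3]=?,low[4]=?,low[5]=3,low[6]=0,low[7]=?); scc=(scc[0]=?,scc[1]=?,scc[2]=?,scc[3]=?,scc[4]=?,scc[5]=0,scc[6]=?,scc[7]=?)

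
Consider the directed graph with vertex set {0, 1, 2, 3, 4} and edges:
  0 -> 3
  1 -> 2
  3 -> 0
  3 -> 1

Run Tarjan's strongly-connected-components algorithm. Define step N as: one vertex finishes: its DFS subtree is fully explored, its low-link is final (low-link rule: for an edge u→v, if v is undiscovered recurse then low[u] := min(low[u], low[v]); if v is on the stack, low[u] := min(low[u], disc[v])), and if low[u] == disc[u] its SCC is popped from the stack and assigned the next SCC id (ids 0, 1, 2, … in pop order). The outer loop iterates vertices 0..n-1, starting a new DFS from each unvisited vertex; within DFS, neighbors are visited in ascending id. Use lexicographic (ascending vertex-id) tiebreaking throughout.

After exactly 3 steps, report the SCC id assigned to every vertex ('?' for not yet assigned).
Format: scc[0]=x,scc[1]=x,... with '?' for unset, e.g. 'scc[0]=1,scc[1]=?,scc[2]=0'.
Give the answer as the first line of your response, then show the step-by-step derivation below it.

scc[0]=?,scc[1]=1,scc[2]=0,scc[3]=?,scc[4]=?

step 1: low=(low[0]=0,low[1]=2,low[2]=3,low[3]=0,low[4]=?); scc=(scc[0]=?,scc[1]=?,scc[2]=0,scc[3]=?,scc[4]=?)
step 2: low=(low[0]=0,low[1]=2,low[2]=3,low[3]=0,low[4]=?); scc=(scc[0]=?,scc[1]=1,scc[2]=0,scc[3]=?,scc[4]=?)
step 3: low=(low[0]=0,low[1]=2,low[2]=3,low[3]=0,low[4]=?); scc=(scc[0]=?,scc[1]=1,scc[2]=0,scc[3]=?,scc[4]=?)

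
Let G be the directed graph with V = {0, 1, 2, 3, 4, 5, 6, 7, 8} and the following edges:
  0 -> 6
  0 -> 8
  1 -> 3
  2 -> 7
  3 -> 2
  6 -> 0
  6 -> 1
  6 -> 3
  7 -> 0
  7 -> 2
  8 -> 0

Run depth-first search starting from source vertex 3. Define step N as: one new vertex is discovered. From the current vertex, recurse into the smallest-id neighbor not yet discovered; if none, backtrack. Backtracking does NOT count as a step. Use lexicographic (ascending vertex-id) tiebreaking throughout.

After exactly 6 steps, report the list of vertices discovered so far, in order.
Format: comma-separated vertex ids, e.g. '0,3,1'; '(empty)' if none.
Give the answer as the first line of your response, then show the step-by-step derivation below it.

3,2,7,0,6,1

step 1: discover 3; path=3; order=3
step 2: discover 2; path=3>2; order=3,2
step 3: discover 7; path=3>2>7; order=3,2,7
step 4: discover 0; path=3>2>7>0; order=3,2,7,0
step 5: discover 6; path=3>2>7>0>6; order=3,2,7,0,6
step 6: discover 1; path=3>2>7>0>6>1; order=3,2,7,0,6,1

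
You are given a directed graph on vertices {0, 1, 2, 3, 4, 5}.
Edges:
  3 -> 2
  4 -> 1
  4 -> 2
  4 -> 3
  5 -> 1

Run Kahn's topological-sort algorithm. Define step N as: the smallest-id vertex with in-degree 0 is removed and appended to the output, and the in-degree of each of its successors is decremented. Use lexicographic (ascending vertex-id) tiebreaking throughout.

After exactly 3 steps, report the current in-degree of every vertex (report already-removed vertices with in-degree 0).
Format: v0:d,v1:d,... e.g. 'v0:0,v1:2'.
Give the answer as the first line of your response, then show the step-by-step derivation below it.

v0:0,v1:1,v2:0,v3:0,v4:0,v5:0

step 1: output 0; order=[0]; indeg=(0,2,2,1,0,0)
step 2: output 4; order=[0,4]; indeg=(0,1,1,0,0,0)
step 3: output 3; order=[0,4,3]; indeg=(0,1,0,0,0,0)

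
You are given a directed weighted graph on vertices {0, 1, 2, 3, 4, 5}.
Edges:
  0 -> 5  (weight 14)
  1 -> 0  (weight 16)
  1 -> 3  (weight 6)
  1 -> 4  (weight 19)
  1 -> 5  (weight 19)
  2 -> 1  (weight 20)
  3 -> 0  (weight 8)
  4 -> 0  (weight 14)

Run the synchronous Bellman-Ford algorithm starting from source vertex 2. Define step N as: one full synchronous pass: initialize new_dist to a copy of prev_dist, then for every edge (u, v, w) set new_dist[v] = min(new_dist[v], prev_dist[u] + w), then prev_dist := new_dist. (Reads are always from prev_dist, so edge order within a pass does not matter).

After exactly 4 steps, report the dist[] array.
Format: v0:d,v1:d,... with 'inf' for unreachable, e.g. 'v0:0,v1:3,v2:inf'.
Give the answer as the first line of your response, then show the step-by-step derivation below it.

v0:34,v1:20,v2:0,v3:26,v4:39,v5:39

step 1: dist = v0:inf,v1:20,v2:0,v3:inf,v4:inf,v5:inf
step 2: dist = v0:36,v1:20,v2:0,v3:26,v4:39,v5:39
step 3: dist = v0:34,v1:20,v2:0,v3:26,v4:39,v5:39
step 4: dist = v0:34,v1:20,v2:0,v3:26,v4:39,v5:39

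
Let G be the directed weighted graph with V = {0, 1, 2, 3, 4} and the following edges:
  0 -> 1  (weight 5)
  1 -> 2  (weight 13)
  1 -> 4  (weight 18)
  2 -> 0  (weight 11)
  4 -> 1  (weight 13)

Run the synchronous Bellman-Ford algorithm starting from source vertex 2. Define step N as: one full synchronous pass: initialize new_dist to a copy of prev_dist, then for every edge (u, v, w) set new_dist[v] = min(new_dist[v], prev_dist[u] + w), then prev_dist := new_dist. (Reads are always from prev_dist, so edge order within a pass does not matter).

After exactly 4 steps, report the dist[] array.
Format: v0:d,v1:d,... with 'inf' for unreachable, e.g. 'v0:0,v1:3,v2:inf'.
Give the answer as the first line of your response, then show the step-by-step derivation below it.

v0:11,v1:16,v2:0,v3:inf,v4:34

step 1: dist = v0:11,v1:inf,v2:0,v3:inf,v4:inf
step 2: dist = v0:11,v1:16,v2:0,v3:inf,v4:inf
step 3: dist = v0:11,v1:16,v2:0,v3:inf,v4:34
step 4: dist = v0:11,v1:16,v2:0,v3:inf,v4:34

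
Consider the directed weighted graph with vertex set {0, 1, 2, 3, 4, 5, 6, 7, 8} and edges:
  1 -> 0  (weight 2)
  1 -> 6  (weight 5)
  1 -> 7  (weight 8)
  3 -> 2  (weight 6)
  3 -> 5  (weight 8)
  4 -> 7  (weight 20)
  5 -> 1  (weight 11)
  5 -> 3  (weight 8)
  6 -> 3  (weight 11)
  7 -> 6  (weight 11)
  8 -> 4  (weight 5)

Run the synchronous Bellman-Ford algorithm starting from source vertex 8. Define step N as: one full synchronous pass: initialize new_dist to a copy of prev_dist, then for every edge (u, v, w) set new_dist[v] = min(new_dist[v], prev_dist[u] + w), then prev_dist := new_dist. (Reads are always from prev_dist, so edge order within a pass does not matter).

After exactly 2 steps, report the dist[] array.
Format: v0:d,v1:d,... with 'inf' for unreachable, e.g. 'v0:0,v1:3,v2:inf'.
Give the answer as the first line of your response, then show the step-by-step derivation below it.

v0:inf,v1:inf,v2:inf,v3:inf,v4:5,v5:inf,v6:inf,v7:25,v8:0

step 1: dist = v0:inf,v1:inf,v2:inf,v3:inf,v4:5,v5:inf,v6:inf,v7:inf,v8:0
step 2: dist = v0:inf,v1:inf,v2:inf,v3:inf,v4:5,v5:inf,v6:inf,v7:25,v8:0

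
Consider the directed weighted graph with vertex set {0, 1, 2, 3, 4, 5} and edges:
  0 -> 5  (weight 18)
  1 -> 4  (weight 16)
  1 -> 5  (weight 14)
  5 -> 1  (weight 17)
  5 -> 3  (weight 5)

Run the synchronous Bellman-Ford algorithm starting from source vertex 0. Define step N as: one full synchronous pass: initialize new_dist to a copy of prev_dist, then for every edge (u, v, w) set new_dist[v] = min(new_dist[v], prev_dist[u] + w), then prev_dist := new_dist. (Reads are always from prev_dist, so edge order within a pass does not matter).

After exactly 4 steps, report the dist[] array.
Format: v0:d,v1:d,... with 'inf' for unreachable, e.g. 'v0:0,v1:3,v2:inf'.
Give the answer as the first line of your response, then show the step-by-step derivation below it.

v0:0,v1:35,v2:inf,v3:23,v4:51,v5:18

step 1: dist = v0:0,v1:inf,v2:inf,v3:inf,v4:inf,v5:18
step 2: dist = v0:0,v1:35,v2:inf,v3:23,v4:inf,v5:18
step 3: dist = v0:0,v1:35,v2:inf,v3:23,v4:51,v5:18
step 4: dist = v0:0,v1:35,v2:inf,v3:23,v4:51,v5:18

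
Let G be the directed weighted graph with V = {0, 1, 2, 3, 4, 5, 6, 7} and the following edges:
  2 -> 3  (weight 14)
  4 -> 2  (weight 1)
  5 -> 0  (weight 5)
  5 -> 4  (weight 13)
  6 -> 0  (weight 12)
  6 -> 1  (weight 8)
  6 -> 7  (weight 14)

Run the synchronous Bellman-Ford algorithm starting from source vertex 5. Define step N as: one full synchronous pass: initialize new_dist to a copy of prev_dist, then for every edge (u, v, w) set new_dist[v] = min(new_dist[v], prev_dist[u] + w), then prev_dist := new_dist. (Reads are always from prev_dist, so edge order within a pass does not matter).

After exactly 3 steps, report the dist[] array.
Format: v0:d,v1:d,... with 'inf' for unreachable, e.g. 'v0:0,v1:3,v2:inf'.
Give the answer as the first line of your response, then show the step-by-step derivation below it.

v0:5,v1:inf,v2:14,v3:28,v4:13,v5:0,v6:inf,v7:inf

step 1: dist = v0:5,v1:inf,v2:inf,v3:inf,v4:13,v5:0,v6:inf,v7:inf
step 2: dist = v0:5,v1:inf,v2:14,v3:inf,v4:13,v5:0,v6:inf,v7:inf
step 3: dist = v0:5,v1:inf,v2:14,v3:28,v4:13,v5:0,v6:inf,v7:inf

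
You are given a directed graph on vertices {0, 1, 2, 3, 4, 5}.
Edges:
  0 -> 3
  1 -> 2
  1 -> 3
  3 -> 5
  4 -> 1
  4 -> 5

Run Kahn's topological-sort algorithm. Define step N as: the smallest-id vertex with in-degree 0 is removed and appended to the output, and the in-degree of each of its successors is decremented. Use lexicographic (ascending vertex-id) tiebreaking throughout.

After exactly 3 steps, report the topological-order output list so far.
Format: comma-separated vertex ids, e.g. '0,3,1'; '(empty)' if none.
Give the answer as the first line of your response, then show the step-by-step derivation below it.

0,4,1

step 1: output 0; order=[0]; indeg=(0,1,1,1,0,2)
step 2: output 4; order=[0,4]; indeg=(0,0,1,1,0,1)
step 3: output 1; order=[0,4,1]; indeg=(0,0,0,0,0,1)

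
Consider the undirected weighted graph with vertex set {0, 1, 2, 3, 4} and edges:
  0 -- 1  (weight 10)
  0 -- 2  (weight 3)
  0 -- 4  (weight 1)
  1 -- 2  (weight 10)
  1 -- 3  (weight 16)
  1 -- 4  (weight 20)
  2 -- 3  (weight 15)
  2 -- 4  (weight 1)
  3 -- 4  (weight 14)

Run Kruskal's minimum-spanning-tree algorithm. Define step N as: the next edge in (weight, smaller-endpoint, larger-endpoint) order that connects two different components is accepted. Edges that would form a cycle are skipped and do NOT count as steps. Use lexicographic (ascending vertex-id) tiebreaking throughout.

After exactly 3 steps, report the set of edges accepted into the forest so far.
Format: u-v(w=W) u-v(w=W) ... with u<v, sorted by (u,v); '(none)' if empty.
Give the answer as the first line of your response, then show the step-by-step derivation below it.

0-1(w=10) 0-4(w=1) 2-4(w=1)

step 1: add edge 0-4 (w=1); MST = {0-4(w=1)}
step 2: add edge 2-4 (w=1); MST = {0-4(w=1) 2-4(w=1)}
step 3: add edge 0-1 (w=10); MST = {0-1(w=10) 0-4(w=1) 2-4(w=1)}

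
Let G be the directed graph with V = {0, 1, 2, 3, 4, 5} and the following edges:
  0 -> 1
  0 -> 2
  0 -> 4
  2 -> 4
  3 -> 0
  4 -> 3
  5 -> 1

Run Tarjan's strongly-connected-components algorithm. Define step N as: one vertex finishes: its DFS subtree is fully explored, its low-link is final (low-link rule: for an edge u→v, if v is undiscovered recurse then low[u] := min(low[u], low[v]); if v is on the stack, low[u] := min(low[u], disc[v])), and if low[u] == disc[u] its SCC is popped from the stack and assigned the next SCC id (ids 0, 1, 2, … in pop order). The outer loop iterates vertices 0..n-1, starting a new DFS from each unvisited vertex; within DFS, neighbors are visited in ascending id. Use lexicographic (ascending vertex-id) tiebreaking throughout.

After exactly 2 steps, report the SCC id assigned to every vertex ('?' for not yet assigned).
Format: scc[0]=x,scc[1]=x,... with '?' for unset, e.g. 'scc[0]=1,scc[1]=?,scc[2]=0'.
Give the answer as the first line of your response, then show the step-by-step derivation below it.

scc[0]=?,scc[1]=0,scc[2]=?,scc[3]=?,scc[4]=?,scc[5]=?

step 1: low=(low[0]=0,low[1]=1,low[2]=?,low[3]=?,low[4]=?,low[5]=?); scc=(scc[0]=?,scc[1]=0,scc[2]=?,scc[3]=?,scc[4]=?,scc[5]=?)
step 2: low=(low[0]=0,low[1]=1,low[2]=2,low[3]=0,low[4]=3,low[5]=?); scc=(scc[0]=?,scc[1]=0,scc[2]=?,scc[3]=?,scc[4]=?,scc[5]=?)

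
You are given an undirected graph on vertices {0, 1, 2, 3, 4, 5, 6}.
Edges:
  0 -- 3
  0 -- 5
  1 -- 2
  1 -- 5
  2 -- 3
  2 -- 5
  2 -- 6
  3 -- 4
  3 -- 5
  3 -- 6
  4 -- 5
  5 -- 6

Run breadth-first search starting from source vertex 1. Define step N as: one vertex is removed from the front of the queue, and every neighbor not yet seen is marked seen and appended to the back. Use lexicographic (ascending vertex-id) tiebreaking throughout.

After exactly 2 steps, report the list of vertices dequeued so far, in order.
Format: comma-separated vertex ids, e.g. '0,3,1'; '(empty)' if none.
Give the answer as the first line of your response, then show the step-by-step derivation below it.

1,2

step 1: dequeue 1; queue=[2,5]; order=1
step 2: dequeue 2; queue=[5,3,6]; order=1,2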